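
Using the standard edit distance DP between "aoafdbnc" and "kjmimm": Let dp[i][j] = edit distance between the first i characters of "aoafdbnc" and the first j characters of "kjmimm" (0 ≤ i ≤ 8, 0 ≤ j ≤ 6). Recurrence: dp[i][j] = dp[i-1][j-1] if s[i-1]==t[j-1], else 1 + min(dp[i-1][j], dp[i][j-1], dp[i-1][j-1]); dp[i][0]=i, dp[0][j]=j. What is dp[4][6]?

   ''  k  j  m  i  m  m
''  0  1  2  3  4  5  6
 a  1  1  2  3  4  5  6
 o  2  2  2  3  4  5  6
 a  3  3  3  3  4  5  6
 f  4  4  4  4  4  5  6
 d  5  5  5  5  5  5  6
 b  6  6  6  6  6  6  6
 n  7  7  7  7  7  7  7
 c  8  8  8  8  8  8  8

6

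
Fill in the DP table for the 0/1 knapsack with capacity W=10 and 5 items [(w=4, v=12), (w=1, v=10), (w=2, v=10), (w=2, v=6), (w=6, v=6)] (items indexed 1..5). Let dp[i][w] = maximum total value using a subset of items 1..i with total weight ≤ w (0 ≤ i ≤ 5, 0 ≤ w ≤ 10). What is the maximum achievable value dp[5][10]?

i\w   0   1   2   3   4   5   6   7   8   9  10
  0   0   0   0   0   0   0   0   0   0   0   0
  1   0   0   0   0  12  12  12  12  12  12  12
  2   0  10  10  10  12  22  22  22  22  22  22
  3   0  10  10  20  20  22  22  32  32  32  32
  4   0  10  10  20  20  26  26  32  32  38  38
  5   0  10  10  20  20  26  26  32  32  38  38

38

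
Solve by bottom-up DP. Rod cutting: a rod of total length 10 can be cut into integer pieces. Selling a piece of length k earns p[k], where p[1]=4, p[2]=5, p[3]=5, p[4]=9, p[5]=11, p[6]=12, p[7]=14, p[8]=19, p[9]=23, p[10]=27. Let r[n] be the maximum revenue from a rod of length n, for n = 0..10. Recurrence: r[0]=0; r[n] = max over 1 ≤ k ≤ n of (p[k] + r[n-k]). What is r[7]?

28

   n    0    1    2    3    4    5    6    7    8    9   10
r[n]    0    4    8   12   16   20   24   28   32   36   40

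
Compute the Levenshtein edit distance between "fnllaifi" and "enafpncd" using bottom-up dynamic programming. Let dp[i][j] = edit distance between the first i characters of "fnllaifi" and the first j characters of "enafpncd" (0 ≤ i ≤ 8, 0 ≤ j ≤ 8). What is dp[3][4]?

   ''  e  n  a  f  p  n  c  d
''  0  1  2  3  4  5  6  7  8
 f  1  1  2  3  3  4  5  6  7
 n  2  2  1  2  3  4  4  5  6
 l  3  3  2  2  3  4  5  5  6
 l  4  4  3  3  3  4  5  6  6
 a  5  5  4  3  4  4  5  6  7
 i  6  6  5  4  4  5  5  6  7
 f  7  7  6  5  4  5  6  6  7
 i  8  8  7  6  5  5  6  7  7

3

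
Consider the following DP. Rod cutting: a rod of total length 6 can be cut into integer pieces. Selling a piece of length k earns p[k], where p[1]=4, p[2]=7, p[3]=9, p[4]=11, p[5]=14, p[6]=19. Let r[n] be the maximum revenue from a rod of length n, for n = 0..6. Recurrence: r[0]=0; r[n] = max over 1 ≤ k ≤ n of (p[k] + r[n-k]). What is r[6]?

   n    0    1    2    3    4    5    6
r[n]    0    4    8   12   16   20   24

24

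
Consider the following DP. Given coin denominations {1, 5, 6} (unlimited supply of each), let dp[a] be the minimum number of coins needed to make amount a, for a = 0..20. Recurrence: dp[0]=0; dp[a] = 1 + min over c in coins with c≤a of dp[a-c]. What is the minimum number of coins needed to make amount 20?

 a  0  1  2  3  4  5  6  7  8  9 10 11 12 13 14 15 16 17 18 19 20
dp  0  1  2  3  4  1  1  2  3  4  2  2  2  3  4  3  3  3  3  4  4

4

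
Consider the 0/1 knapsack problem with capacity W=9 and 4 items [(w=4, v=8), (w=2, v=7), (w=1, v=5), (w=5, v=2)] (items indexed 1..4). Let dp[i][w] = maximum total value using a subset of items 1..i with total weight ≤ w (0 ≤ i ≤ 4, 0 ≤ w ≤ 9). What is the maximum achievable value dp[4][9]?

i\w   0   1   2   3   4   5   6   7   8   9
  0   0   0   0   0   0   0   0   0   0   0
  1   0   0   0   0   8   8   8   8   8   8
  2   0   0   7   7   8   8  15  15  15  15
  3   0   5   7  12  12  13  15  20  20  20
  4   0   5   7  12  12  13  15  20  20  20

20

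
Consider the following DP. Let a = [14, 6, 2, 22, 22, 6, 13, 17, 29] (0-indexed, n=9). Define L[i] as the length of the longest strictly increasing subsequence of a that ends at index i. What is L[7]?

   i    0    1    2    3    4    5    6    7    8
a[i]   14    6    2   22   22    6   13   17   29
L[i]    1    1    1    2    2    2    3    4    5

4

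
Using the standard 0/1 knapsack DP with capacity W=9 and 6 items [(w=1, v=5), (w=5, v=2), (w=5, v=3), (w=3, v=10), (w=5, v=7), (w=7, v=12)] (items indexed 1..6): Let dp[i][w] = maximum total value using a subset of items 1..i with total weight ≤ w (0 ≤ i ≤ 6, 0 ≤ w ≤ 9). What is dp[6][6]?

15

i\w   0   1   2   3   4   5   6   7   8   9
  0   0   0   0   0   0   0   0   0   0   0
  1   0   5   5   5   5   5   5   5   5   5
  2   0   5   5   5   5   5   7   7   7   7
  3   0   5   5   5   5   5   8   8   8   8
  4   0   5   5  10  15  15  15  15  15  18
  5   0   5   5  10  15  15  15  15  17  22
  6   0   5   5  10  15  15  15  15  17  22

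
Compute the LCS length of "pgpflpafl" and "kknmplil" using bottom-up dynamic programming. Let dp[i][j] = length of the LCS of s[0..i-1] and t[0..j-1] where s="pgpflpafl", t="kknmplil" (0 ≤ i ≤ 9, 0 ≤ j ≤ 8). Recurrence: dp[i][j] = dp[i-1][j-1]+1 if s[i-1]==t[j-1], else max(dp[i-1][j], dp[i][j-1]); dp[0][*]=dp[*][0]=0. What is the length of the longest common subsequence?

   ''  k  k  n  m  p  l  i  l
''  0  0  0  0  0  0  0  0  0
 p  0  0  0  0  0  1  1  1  1
 g  0  0  0  0  0  1  1  1  1
 p  0  0  0  0  0  1  1  1  1
 f  0  0  0  0  0  1  1  1  1
 l  0  0  0  0  0  1  2  2  2
 p  0  0  0  0  0  1  2  2  2
 a  0  0  0  0  0  1  2  2  2
 f  0  0  0  0  0  1  2  2  2
 l  0  0  0  0  0  1  2  2  3

3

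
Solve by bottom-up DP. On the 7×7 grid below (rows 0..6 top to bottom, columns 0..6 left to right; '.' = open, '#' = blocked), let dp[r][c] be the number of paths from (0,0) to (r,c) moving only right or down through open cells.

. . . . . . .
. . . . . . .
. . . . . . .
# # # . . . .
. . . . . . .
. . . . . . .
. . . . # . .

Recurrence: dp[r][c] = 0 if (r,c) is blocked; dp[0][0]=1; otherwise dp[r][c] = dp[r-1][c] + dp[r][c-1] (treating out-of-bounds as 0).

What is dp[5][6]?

r\c   0   1   2   3   4   5   6
  0   1   1   1   1   1   1   1
  1   1   2   3   4   5   6   7
  2   1   3   6  10  15  21  28
  3   0   0   0  10  25  46  74
  4   0   0   0  10  35  81 155
  5   0   0   0  10  45 126 281
  6   0   0   0  10   0 126 407

281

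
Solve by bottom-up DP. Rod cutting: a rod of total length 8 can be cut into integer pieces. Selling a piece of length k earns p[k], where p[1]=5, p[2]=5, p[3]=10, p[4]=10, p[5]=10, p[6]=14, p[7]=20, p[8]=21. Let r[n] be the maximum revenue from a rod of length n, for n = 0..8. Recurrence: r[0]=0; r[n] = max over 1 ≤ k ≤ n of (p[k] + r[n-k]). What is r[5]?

25

   n    0    1    2    3    4    5    6    7    8
r[n]    0    5   10   15   20   25   30   35   40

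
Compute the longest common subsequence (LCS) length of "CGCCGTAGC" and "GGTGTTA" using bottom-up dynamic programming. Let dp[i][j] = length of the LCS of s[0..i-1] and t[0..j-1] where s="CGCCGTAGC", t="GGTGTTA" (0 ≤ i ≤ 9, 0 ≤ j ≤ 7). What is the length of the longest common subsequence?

   ''  G  G  T  G  T  T  A
''  0  0  0  0  0  0  0  0
 C  0  0  0  0  0  0  0  0
 G  0  1  1  1  1  1  1  1
 C  0  1  1  1  1  1  1  1
 C  0  1  1  1  1  1  1  1
 G  0  1  2  2  2  2  2  2
 T  0  1  2  3  3  3  3  3
 A  0  1  2  3  3  3  3  4
 G  0  1  2  3  4  4  4  4
 C  0  1  2  3  4  4  4  4

4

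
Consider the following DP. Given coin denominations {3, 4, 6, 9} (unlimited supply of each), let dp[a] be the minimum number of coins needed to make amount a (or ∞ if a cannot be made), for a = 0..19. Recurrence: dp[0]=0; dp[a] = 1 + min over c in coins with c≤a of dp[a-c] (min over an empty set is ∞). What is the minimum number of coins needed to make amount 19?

 a  0  1  2  3  4  5  6  7  8  9 10 11 12 13 14 15 16 17 18 19
dp  0  -  -  1  1  -  1  2  2  1  2  3  2  2  3  2  3  3  2  3
(- denotes ∞ / unreachable)

3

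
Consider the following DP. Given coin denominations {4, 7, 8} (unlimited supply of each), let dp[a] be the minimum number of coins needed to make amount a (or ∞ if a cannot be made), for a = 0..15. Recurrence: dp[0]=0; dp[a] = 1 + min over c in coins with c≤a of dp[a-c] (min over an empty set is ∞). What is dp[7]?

1

 a  0  1  2  3  4  5  6  7  8  9 10 11 12 13 14 15
dp  0  -  -  -  1  -  -  1  1  -  -  2  2  -  2  2
(- denotes ∞ / unreachable)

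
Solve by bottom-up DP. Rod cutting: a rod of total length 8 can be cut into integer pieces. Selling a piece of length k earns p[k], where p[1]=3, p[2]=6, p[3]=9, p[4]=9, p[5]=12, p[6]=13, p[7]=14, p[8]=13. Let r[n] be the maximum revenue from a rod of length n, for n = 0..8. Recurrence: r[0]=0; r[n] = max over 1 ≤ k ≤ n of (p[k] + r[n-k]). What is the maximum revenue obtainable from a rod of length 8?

   n    0    1    2    3    4    5    6    7    8
r[n]    0    3    6    9   12   15   18   21   24

24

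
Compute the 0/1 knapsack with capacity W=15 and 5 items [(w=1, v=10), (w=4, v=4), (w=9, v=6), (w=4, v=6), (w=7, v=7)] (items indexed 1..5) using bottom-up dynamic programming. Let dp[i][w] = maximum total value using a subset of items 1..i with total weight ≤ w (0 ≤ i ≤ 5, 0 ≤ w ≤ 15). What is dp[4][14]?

i\w   0   1   2   3   4   5   6   7   8   9  10  11  12  13  14  15
  0   0   0   0   0   0   0   0   0   0   0   0   0   0   0   0   0
  1   0  10  10  10  10  10  10  10  10  10  10  10  10  10  10  10
  2   0  10  10  10  10  14  14  14  14  14  14  14  14  14  14  14
  3   0  10  10  10  10  14  14  14  14  14  16  16  16  16  20  20
  4   0  10  10  10  10  16  16  16  16  20  20  20  20  20  22  22
  5   0  10  10  10  10  16  16  16  17  20  20  20  23  23  23  23

22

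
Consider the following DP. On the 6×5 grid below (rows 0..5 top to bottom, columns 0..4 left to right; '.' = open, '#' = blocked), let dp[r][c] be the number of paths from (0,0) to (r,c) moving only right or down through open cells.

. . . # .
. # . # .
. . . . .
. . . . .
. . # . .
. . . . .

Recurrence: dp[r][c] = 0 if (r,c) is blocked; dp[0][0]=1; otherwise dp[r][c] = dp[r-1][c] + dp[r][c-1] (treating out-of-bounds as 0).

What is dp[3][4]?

8

r\c   0   1   2   3   4
  0   1   1   1   0   0
  1   1   0   1   0   0
  2   1   1   2   2   2
  3   1   2   4   6   8
  4   1   3   0   6  14
  5   1   4   4  10  24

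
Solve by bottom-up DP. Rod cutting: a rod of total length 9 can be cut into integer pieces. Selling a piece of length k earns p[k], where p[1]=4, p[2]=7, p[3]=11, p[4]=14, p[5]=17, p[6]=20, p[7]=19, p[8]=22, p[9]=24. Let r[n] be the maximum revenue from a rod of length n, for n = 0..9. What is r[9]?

   n    0    1    2    3    4    5    6    7    8    9
r[n]    0    4    8   12   16   20   24   28   32   36

36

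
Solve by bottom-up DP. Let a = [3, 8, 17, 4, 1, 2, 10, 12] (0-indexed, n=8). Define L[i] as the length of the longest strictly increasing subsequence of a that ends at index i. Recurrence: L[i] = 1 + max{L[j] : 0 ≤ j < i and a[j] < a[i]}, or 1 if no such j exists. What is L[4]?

   i    0    1    2    3    4    5    6    7
a[i]    3    8   17    4    1    2   10   12
L[i]    1    2    3    2    1    2    3    4

1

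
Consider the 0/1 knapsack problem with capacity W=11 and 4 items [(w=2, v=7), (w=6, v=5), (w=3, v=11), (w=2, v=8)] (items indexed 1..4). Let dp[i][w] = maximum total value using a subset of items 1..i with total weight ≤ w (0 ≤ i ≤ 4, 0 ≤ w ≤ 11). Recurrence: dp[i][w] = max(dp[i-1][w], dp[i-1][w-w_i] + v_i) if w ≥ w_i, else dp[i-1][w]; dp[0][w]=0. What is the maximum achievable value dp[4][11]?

i\w   0   1   2   3   4   5   6   7   8   9  10  11
  0   0   0   0   0   0   0   0   0   0   0   0   0
  1   0   0   7   7   7   7   7   7   7   7   7   7
  2   0   0   7   7   7   7   7   7  12  12  12  12
  3   0   0   7  11  11  18  18  18  18  18  18  23
  4   0   0   8  11  15  19  19  26  26  26  26  26

26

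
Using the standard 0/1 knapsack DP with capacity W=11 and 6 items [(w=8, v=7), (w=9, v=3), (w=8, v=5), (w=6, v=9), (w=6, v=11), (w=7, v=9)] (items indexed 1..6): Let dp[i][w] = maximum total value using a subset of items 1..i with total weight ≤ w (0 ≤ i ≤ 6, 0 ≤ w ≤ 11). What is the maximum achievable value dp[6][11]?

i\w   0   1   2   3   4   5   6   7   8   9  10  11
  0   0   0   0   0   0   0   0   0   0   0   0   0
  1   0   0   0   0   0   0   0   0   7   7   7   7
  2   0   0   0   0   0   0   0   0   7   7   7   7
  3   0   0   0   0   0   0   0   0   7   7   7   7
  4   0   0   0   0   0   0   9   9   9   9   9   9
  5   0   0   0   0   0   0  11  11  11  11  11  11
  6   0   0   0   0   0   0  11  11  11  11  11  11

11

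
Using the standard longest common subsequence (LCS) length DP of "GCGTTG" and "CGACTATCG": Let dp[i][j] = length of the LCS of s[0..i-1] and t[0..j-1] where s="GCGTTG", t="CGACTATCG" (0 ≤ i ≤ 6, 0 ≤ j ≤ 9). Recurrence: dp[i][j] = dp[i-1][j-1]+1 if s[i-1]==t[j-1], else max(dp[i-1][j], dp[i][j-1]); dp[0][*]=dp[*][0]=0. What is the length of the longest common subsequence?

5

   ''  C  G  A  C  T  A  T  C  G
''  0  0  0  0  0  0  0  0  0  0
 G  0  0  1  1  1  1  1  1  1  1
 C  0  1  1  1  2  2  2  2  2  2
 G  0  1  2  2  2  2  2  2  2  3
 T  0  1  2  2  2  3  3  3  3  3
 T  0  1  2  2  2  3  3  4  4  4
 G  0  1  2  2  2  3  3  4  4  5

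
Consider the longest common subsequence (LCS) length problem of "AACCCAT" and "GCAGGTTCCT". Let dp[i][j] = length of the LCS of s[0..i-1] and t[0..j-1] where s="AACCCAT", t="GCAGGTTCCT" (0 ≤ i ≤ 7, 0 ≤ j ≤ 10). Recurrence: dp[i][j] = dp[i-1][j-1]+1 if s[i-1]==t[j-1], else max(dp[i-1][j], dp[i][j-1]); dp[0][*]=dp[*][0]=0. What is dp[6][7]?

2

   ''  G  C  A  G  G  T  T  C  C  T
''  0  0  0  0  0  0  0  0  0  0  0
 A  0  0  0  1  1  1  1  1  1  1  1
 A  0  0  0  1  1  1  1  1  1  1  1
 C  0  0  1  1  1  1  1  1  2  2  2
 C  0  0  1  1  1  1  1  1  2  3  3
 C  0  0  1  1  1  1  1  1  2  3  3
 A  0  0  1  2  2  2  2  2  2  3  3
 T  0  0  1  2  2  2  3  3  3  3  4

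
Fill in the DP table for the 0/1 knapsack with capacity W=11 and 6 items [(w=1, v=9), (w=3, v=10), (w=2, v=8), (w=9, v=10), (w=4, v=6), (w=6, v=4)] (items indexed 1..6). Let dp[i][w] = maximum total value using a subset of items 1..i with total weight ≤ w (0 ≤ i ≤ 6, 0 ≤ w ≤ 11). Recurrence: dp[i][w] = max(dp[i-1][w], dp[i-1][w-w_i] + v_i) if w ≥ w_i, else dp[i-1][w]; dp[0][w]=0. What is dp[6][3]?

17

i\w   0   1   2   3   4   5   6   7   8   9  10  11
  0   0   0   0   0   0   0   0   0   0   0   0   0
  1   0   9   9   9   9   9   9   9   9   9   9   9
  2   0   9   9  10  19  19  19  19  19  19  19  19
  3   0   9   9  17  19  19  27  27  27  27  27  27
  4   0   9   9  17  19  19  27  27  27  27  27  27
  5   0   9   9  17  19  19  27  27  27  27  33  33
  6   0   9   9  17  19  19  27  27  27  27  33  33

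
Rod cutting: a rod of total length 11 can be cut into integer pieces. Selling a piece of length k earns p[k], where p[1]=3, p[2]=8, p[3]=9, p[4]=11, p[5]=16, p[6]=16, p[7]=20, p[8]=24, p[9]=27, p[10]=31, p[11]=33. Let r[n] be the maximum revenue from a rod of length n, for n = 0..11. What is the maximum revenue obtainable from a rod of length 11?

   n    0    1    2    3    4    5    6    7    8    9   10   11
r[n]    0    3    8   11   16   19   24   27   32   35   40   43

43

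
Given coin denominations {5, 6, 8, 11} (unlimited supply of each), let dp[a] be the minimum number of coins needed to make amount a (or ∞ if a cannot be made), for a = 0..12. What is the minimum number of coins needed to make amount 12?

 a  0  1  2  3  4  5  6  7  8  9 10 11 12
dp  0  -  -  -  -  1  1  -  1  -  2  1  2
(- denotes ∞ / unreachable)

2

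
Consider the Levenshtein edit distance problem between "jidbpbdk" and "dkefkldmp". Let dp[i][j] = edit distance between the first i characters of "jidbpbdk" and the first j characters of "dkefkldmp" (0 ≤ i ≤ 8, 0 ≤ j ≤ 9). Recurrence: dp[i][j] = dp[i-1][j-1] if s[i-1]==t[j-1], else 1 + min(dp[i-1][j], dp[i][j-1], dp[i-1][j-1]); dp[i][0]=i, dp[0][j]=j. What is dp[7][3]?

6

   ''  d  k  e  f  k  l  d  m  p
''  0  1  2  3  4  5  6  7  8  9
 j  1  1  2  3  4  5  6  7  8  9
 i  2  2  2  3  4  5  6  7  8  9
 d  3  2  3  3  4  5  6  6  7  8
 b  4  3  3  4  4  5  6  7  7  8
 p  5  4  4  4  5  5  6  7  8  7
 b  6  5  5  5  5  6  6  7  8  8
 d  7  6  6  6  6  6  7  6  7  8
 k  8  7  6  7  7  6  7  7  7  8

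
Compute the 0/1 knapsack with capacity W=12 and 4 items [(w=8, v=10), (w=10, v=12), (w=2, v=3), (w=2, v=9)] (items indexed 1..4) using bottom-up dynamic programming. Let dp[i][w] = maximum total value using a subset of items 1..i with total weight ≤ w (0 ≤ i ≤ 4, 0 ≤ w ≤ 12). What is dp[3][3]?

i\w   0   1   2   3   4   5   6   7   8   9  10  11  12
  0   0   0   0   0   0   0   0   0   0   0   0   0   0
  1   0   0   0   0   0   0   0   0  10  10  10  10  10
  2   0   0   0   0   0   0   0   0  10  10  12  12  12
  3   0   0   3   3   3   3   3   3  10  10  13  13  15
  4   0   0   9   9  12  12  12  12  12  12  19  19  22

3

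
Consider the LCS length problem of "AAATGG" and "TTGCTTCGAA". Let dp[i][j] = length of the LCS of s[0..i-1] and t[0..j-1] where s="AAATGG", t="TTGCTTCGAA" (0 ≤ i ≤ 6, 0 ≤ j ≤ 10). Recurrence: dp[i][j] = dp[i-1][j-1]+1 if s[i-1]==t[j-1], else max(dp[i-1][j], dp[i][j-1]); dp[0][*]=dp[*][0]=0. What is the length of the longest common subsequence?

   ''  T  T  G  C  T  T  C  G  A  A
''  0  0  0  0  0  0  0  0  0  0  0
 A  0  0  0  0  0  0  0  0  0  1  1
 A  0  0  0  0  0  0  0  0  0  1  2
 A  0  0  0  0  0  0  0  0  0  1  2
 T  0  1  1  1  1  1  1  1  1  1  2
 G  0  1  1  2  2  2  2  2  2  2  2
 G  0  1  1  2  2  2  2  2  3  3  3

3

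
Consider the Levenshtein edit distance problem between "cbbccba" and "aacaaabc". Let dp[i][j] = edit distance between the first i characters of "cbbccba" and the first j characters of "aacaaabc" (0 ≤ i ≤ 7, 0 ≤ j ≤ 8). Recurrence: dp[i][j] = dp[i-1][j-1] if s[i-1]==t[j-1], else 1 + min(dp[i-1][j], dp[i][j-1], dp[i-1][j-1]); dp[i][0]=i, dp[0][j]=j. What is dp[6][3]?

   ''  a  a  c  a  a  a  b  c
''  0  1  2  3  4  5  6  7  8
 c  1  1  2  2  3  4  5  6  7
 b  2  2  2  3  3  4  5  5  6
 b  3  3  3  3  4  4  5  5  6
 c  4  4  4  3  4  5  5  6  5
 c  5  5  5  4  4  5  6  6  6
 b  6  6  6  5  5  5  6  6  7
 a  7  6  6  6  5  5  5  6  7

5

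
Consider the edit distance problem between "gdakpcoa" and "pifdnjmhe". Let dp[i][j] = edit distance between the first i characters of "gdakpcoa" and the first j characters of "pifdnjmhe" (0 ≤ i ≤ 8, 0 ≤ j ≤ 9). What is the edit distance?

9

   ''  p  i  f  d  n  j  m  h  e
''  0  1  2  3  4  5  6  7  8  9
 g  1  1  2  3  4  5  6  7  8  9
 d  2  2  2  3  3  4  5  6  7  8
 a  3  3  3  3  4  4  5  6  7  8
 k  4  4  4  4  4  5  5  6  7  8
 p  5  4  5  5  5  5  6  6  7  8
 c  6  5  5  6  6  6  6  7  7  8
 o  7  6  6  6  7  7  7  7  8  8
 a  8  7  7  7  7  8  8  8  8  9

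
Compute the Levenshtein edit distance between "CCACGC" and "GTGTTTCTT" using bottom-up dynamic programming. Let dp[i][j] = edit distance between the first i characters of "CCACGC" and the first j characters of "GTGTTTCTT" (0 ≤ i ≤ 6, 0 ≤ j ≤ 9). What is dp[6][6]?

6

   ''  G  T  G  T  T  T  C  T  T
''  0  1  2  3  4  5  6  7  8  9
 C  1  1  2  3  4  5  6  6  7  8
 C  2  2  2  3  4  5  6  6  7  8
 A  3  3  3  3  4  5  6  7  7  8
 C  4  4  4  4  4  5  6  6  7  8
 G  5  4  5  4  5  5  6  7  7  8
 C  6  5  5  5  5  6  6  6  7  8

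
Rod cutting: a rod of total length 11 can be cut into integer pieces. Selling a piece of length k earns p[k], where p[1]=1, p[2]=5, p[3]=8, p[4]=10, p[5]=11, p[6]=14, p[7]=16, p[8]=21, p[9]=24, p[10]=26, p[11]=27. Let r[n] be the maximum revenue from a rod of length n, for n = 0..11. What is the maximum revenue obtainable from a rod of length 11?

   n    0    1    2    3    4    5    6    7    8    9   10   11
r[n]    0    1    5    8   10   13   16   18   21   24   26   29

29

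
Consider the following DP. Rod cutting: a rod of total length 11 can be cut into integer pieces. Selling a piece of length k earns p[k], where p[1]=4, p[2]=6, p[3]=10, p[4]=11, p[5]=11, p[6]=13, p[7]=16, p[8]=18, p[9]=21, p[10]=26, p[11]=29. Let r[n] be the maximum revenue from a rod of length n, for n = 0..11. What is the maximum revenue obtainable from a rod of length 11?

44

   n    0    1    2    3    4    5    6    7    8    9   10   11
r[n]    0    4    8   12   16   20   24   28   32   36   40   44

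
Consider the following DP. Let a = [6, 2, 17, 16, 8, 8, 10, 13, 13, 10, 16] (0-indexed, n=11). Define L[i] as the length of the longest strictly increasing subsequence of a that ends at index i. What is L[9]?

   i    0    1    2    3    4    5    6    7    8    9   10
a[i]    6    2   17   16    8    8   10   13   13   10   16
L[i]    1    1    2    2    2    2    3    4    4    3    5

3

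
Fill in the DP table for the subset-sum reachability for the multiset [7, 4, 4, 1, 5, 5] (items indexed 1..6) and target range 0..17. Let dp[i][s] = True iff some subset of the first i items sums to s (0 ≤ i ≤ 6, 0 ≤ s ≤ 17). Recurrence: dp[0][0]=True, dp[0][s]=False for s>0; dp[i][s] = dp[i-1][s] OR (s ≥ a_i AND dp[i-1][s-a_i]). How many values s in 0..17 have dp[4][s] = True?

i\s   0   1   2   3   4   5   6   7   8   9  10  11  12  13  14  15  16  17
  0   T   F   F   F   F   F   F   F   F   F   F   F   F   F   F   F   F   F
  1   T   F   F   F   F   F   F   T   F   F   F   F   F   F   F   F   F   F
  2   T   F   F   F   T   F   F   T   F   F   F   T   F   F   F   F   F   F
  3   T   F   F   F   T   F   F   T   T   F   F   T   F   F   F   T   F   F
  4   T   T   F   F   T   T   F   T   T   T   F   T   T   F   F   T   T   F
  5   T   T   F   F   T   T   T   T   T   T   T   T   T   T   T   T   T   T
  6   T   T   F   F   T   T   T   T   T   T   T   T   T   T   T   T   T   T

11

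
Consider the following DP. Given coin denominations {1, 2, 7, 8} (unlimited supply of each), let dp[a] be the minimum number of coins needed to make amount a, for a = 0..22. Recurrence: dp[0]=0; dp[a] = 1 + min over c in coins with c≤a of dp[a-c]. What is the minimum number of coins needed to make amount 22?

3

 a  0  1  2  3  4  5  6  7  8  9 10 11 12 13 14 15 16 17 18 19 20 21 22
dp  0  1  1  2  2  3  3  1  1  2  2  3  3  4  2  2  2  3  3  4  4  3  3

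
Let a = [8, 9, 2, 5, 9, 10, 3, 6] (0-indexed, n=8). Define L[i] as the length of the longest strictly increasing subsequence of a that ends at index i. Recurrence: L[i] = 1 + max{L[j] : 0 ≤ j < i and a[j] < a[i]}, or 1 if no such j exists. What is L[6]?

2

   i    0    1    2    3    4    5    6    7
a[i]    8    9    2    5    9   10    3    6
L[i]    1    2    1    2    3    4    2    3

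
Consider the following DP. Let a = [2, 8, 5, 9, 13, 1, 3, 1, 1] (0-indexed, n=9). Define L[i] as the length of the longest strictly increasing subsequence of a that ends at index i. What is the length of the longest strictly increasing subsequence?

   i    0    1    2    3    4    5    6    7    8
a[i]    2    8    5    9   13    1    3    1    1
L[i]    1    2    2    3    4    1    2    1    1

4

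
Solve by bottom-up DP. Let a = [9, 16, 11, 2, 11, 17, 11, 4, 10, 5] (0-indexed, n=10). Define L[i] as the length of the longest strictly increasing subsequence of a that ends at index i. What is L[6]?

2

   i    0    1    2    3    4    5    6    7    8    9
a[i]    9   16   11    2   11   17   11    4   10    5
L[i]    1    2    2    1    2    3    2    2    3    3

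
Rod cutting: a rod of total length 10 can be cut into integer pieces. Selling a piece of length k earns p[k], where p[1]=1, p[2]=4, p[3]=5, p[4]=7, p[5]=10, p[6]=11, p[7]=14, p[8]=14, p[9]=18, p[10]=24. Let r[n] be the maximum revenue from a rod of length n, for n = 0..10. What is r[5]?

10

   n    0    1    2    3    4    5    6    7    8    9   10
r[n]    0    1    4    5    8   10   12   14   16   18   24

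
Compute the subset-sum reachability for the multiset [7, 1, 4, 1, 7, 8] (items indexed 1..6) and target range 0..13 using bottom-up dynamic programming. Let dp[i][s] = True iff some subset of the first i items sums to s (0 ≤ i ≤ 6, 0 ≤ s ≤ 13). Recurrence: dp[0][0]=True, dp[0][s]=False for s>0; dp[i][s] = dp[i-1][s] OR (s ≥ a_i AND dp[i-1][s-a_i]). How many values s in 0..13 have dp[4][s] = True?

i\s   0   1   2   3   4   5   6   7   8   9  10  11  12  13
  0   T   F   F   F   F   F   F   F   F   F   F   F   F   F
  1   T   F   F   F   F   F   F   T   F   F   F   F   F   F
  2   T   T   F   F   F   F   F   T   T   F   F   F   F   F
  3   T   T   F   F   T   T   F   T   T   F   F   T   T   F
  4   T   T   T   F   T   T   T   T   T   T   F   T   T   T
  5   T   T   T   F   T   T   T   T   T   T   F   T   T   T
  6   T   T   T   F   T   T   T   T   T   T   T   T   T   T

12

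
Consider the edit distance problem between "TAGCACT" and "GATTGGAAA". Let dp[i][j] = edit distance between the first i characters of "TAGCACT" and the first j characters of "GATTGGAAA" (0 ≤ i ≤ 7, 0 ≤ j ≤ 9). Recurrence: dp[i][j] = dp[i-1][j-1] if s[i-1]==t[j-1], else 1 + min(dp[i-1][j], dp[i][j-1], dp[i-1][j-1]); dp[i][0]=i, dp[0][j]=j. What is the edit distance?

   ''  G  A  T  T  G  G  A  A  A
''  0  1  2  3  4  5  6  7  8  9
 T  1  1  2  2  3  4  5  6  7  8
 A  2  2  1  2  3  4  5  5  6  7
 G  3  2  2  2  3  3  4  5  6  7
 C  4  3  3  3  3  4  4  5  6  7
 A  5  4  3  4  4  4  5  4  5  6
 C  6  5  4  4  5  5  5  5  5  6
 T  7  6  5  4  4  5  6  6  6  6

6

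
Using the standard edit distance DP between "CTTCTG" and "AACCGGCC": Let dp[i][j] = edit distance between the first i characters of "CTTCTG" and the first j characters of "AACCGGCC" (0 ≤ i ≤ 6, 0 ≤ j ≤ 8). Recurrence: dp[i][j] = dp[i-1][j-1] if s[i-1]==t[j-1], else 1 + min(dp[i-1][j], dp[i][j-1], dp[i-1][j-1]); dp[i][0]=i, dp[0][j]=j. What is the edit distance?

   ''  A  A  C  C  G  G  C  C
''  0  1  2  3  4  5  6  7  8
 C  1  1  2  2  3  4  5  6  7
 T  2  2  2  3  3  4  5  6  7
 T  3  3  3  3  4  4  5  6  7
 C  4  4  4  3  3  4  5  5  6
 T  5  5  5  4  4  4  5  6  6
 G  6  6  6  5  5  4  4  5  6

6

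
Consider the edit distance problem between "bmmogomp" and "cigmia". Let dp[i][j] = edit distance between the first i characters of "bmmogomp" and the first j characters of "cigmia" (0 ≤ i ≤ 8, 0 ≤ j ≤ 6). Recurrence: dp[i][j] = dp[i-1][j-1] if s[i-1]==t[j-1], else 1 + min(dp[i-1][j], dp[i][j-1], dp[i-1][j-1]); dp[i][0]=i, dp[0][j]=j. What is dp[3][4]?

3

   ''  c  i  g  m  i  a
''  0  1  2  3  4  5  6
 b  1  1  2  3  4  5  6
 m  2  2  2  3  3  4  5
 m  3  3  3  3  3  4  5
 o  4  4  4  4  4  4  5
 g  5  5  5  4  5  5  5
 o  6  6  6  5  5  6  6
 m  7  7  7  6  5  6  7
 p  8  8  8  7  6  6  7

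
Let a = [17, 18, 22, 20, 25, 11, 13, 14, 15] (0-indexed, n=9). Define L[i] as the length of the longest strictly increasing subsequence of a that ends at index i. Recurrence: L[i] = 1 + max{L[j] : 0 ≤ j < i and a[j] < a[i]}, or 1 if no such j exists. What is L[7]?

   i    0    1    2    3    4    5    6    7    8
a[i]   17   18   22   20   25   11   13   14   15
L[i]    1    2    3    3    4    1    2    3    4

3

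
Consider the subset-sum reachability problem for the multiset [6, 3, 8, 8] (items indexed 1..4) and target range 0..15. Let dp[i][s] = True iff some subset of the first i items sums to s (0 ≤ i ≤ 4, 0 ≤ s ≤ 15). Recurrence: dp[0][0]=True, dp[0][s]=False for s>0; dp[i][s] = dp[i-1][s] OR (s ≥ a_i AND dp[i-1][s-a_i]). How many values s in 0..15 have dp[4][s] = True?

i\s   0   1   2   3   4   5   6   7   8   9  10  11  12  13  14  15
  0   T   F   F   F   F   F   F   F   F   F   F   F   F   F   F   F
  1   T   F   F   F   F   F   T   F   F   F   F   F   F   F   F   F
  2   T   F   F   T   F   F   T   F   F   T   F   F   F   F   F   F
  3   T   F   F   T   F   F   T   F   T   T   F   T   F   F   T   F
  4   T   F   F   T   F   F   T   F   T   T   F   T   F   F   T   F

7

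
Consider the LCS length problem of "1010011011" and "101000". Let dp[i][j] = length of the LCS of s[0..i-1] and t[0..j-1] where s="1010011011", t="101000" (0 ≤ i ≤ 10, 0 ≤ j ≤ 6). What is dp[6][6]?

5

   ''  1  0  1  0  0  0
''  0  0  0  0  0  0  0
 1  0  1  1  1  1  1  1
 0  0  1  2  2  2  2  2
 1  0  1  2  3  3  3  3
 0  0  1  2  3  4  4  4
 0  0  1  2  3  4  5  5
 1  0  1  2  3  4  5  5
 1  0  1  2  3  4  5  5
 0  0  1  2  3  4  5  6
 1  0  1  2  3  4  5  6
 1  0  1  2  3  4  5  6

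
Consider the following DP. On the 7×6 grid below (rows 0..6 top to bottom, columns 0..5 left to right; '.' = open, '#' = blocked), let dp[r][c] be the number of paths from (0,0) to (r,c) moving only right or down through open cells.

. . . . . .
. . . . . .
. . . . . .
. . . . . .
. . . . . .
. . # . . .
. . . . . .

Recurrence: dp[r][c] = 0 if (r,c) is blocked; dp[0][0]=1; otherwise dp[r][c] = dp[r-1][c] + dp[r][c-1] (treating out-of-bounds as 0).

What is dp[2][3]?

10

r\c   0   1   2   3   4   5
  0   1   1   1   1   1   1
  1   1   2   3   4   5   6
  2   1   3   6  10  15  21
  3   1   4  10  20  35  56
  4   1   5  15  35  70 126
  5   1   6   0  35 105 231
  6   1   7   7  42 147 378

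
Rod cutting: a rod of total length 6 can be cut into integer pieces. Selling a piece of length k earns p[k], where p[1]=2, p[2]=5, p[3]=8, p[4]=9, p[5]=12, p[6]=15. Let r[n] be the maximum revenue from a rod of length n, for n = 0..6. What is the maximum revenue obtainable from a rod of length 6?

   n    0    1    2    3    4    5    6
r[n]    0    2    5    8   10   13   16

16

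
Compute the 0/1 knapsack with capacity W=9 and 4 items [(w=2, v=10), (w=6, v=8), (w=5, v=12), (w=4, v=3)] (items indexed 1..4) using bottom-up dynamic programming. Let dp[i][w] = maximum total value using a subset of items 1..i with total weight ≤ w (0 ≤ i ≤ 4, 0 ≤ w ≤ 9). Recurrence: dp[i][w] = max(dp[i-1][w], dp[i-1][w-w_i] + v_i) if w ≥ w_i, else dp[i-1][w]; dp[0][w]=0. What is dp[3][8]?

i\w   0   1   2   3   4   5   6   7   8   9
  0   0   0   0   0   0   0   0   0   0   0
  1   0   0  10  10  10  10  10  10  10  10
  2   0   0  10  10  10  10  10  10  18  18
  3   0   0  10  10  10  12  12  22  22  22
  4   0   0  10  10  10  12  13  22  22  22

22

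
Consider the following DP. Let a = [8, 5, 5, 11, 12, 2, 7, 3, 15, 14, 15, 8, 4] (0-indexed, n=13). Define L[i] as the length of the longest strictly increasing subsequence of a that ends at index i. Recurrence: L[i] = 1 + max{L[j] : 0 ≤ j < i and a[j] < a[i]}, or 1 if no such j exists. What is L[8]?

   i    0    1    2    3    4    5    6    7    8    9   10   11   12
a[i]    8    5    5   11   12    2    7    3   15   14   15    8    4
L[i]    1    1    1    2    3    1    2    2    4    4    5    3    3

4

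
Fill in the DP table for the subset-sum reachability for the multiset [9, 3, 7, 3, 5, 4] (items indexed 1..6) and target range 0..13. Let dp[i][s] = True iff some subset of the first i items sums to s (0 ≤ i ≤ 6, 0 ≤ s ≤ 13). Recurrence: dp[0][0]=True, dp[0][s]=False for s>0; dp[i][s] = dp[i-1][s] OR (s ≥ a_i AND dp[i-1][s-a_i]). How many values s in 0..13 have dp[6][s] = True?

12

i\s   0   1   2   3   4   5   6   7   8   9  10  11  12  13
  0   T   F   F   F   F   F   F   F   F   F   F   F   F   F
  1   T   F   F   F   F   F   F   F   F   T   F   F   F   F
  2   T   F   F   T   F   F   F   F   F   T   F   F   T   F
  3   T   F   F   T   F   F   F   T   F   T   T   F   T   F
  4   T   F   F   T   F   F   T   T   F   T   T   F   T   T
  5   T   F   F   T   F   T   T   T   T   T   T   T   T   T
  6   T   F   F   T   T   T   T   T   T   T   T   T   T   T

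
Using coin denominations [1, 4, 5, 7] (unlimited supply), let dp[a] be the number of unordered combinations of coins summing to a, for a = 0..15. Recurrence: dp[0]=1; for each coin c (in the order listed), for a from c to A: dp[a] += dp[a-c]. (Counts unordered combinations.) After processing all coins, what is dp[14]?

13

after  coin     0     1     2     3     4     5     6     7     8     9    10    11    12    13    14    15
          1     1     1     1     1     1     1     1     1     1     1     1     1     1     1     1     1
          4     1     1     1     1     2     2     2     2     3     3     3     3     4     4     4     4
          5     1     1     1     1     2     3     3     3     4     5     6     6     7     8     9    10
          7     1     1     1     1     2     3     3     4     5     6     7     8    10    11    13    15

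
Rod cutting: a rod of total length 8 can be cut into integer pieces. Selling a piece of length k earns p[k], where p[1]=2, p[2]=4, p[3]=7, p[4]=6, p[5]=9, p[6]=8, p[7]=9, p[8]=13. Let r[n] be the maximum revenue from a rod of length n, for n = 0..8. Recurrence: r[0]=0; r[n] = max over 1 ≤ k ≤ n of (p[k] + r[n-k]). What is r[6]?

   n    0    1    2    3    4    5    6    7    8
r[n]    0    2    4    7    9   11   14   16   18

14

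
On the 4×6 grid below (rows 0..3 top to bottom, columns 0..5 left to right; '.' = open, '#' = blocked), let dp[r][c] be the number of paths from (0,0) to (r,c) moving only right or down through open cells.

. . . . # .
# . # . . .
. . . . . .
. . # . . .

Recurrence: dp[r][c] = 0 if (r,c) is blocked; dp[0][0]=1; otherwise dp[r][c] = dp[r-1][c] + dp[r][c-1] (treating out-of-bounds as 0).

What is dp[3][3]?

r\c   0   1   2   3   4   5
  0   1   1   1   1   0   0
  1   0   1   0   1   1   1
  2   0   1   1   2   3   4
  3   0   1   0   2   5   9

2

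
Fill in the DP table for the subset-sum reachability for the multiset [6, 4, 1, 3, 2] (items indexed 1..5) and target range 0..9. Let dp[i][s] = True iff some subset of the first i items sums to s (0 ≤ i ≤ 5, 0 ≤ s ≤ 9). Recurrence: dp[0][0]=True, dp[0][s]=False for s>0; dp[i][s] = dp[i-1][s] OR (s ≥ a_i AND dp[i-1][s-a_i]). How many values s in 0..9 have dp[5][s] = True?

i\s   0   1   2   3   4   5   6   7   8   9
  0   T   F   F   F   F   F   F   F   F   F
  1   T   F   F   F   F   F   T   F   F   F
  2   T   F   F   F   T   F   T   F   F   F
  3   T   T   F   F   T   T   T   T   F   F
  4   T   T   F   T   T   T   T   T   T   T
  5   T   T   T   T   T   T   T   T   T   T

10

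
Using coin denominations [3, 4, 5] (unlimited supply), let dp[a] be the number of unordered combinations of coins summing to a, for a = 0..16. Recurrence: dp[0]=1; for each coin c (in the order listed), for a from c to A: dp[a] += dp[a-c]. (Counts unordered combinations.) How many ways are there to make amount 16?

after  coin     0     1     2     3     4     5     6     7     8     9    10    11    12    13    14    15    16
          3     1     0     0     1     0     0     1     0     0     1     0     0     1     0     0     1     0
          4     1     0     0     1     1     0     1     1     1     1     1     1     2     1     1     2     2
          5     1     0     0     1     1     1     1     1     2     2     2     2     3     3     3     4     4

4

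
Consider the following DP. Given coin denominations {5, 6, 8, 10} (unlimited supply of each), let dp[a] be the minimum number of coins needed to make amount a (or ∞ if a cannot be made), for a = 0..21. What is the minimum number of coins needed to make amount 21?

 a  0  1  2  3  4  5  6  7  8  9 10 11 12 13 14 15 16 17 18 19 20 21
dp  0  -  -  -  -  1  1  -  1  -  1  2  2  2  2  2  2  3  2  3  2  3
(- denotes ∞ / unreachable)

3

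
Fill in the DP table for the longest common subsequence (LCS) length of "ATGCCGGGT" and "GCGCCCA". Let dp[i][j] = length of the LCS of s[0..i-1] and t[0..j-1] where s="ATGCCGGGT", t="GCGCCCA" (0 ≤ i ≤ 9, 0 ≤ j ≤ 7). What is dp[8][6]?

3

   ''  G  C  G  C  C  C  A
''  0  0  0  0  0  0  0  0
 A  0  0  0  0  0  0  0  1
 T  0  0  0  0  0  0  0  1
 G  0  1  1  1  1  1  1  1
 C  0  1  2  2  2  2  2  2
 C  0  1  2  2  3  3  3  3
 G  0  1  2  3  3  3  3  3
 G  0  1  2  3  3  3  3  3
 G  0  1  2  3  3  3  3  3
 T  0  1  2  3  3  3  3  3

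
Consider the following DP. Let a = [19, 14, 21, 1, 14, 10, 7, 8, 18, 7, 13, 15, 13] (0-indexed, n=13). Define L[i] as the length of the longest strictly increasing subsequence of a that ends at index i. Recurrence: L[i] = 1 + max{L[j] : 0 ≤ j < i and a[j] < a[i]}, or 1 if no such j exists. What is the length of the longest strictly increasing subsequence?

   i    0    1    2    3    4    5    6    7    8    9   10   11   12
a[i]   19   14   21    1   14   10    7    8   18    7   13   15   13
L[i]    1    1    2    1    2    2    2    3    4    2    4    5    4

5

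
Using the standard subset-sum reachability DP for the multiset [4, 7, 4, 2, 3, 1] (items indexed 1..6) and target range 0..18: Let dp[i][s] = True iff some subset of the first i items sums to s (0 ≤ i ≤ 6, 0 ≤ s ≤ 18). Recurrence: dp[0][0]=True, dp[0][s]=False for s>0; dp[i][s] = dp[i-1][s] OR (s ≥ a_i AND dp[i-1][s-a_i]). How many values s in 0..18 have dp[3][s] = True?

i\s   0   1   2   3   4   5   6   7   8   9  10  11  12  13  14  15  16  17  18
  0   T   F   F   F   F   F   F   F   F   F   F   F   F   F   F   F   F   F   F
  1   T   F   F   F   T   F   F   F   F   F   F   F   F   F   F   F   F   F   F
  2   T   F   F   F   T   F   F   T   F   F   F   T   F   F   F   F   F   F   F
  3   T   F   F   F   T   F   F   T   T   F   F   T   F   F   F   T   F   F   F
  4   T   F   T   F   T   F   T   T   T   T   T   T   F   T   F   T   F   T   F
  5   T   F   T   T   T   T   T   T   T   T   T   T   T   T   T   T   T   T   T
  6   T   T   T   T   T   T   T   T   T   T   T   T   T   T   T   T   T   T   T

6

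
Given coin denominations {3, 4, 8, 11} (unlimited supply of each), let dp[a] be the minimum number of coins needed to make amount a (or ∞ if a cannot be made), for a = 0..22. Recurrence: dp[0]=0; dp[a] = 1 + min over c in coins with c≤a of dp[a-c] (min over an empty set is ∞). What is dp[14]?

2

 a  0  1  2  3  4  5  6  7  8  9 10 11 12 13 14 15 16 17 18 19 20 21 22
dp  0  -  -  1  1  -  2  2  1  3  3  1  2  4  2  2  2  3  3  2  3  4  2
(- denotes ∞ / unreachable)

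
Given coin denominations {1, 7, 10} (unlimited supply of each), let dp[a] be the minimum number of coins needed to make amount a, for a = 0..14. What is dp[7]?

1

 a  0  1  2  3  4  5  6  7  8  9 10 11 12 13 14
dp  0  1  2  3  4  5  6  1  2  3  1  2  3  4  2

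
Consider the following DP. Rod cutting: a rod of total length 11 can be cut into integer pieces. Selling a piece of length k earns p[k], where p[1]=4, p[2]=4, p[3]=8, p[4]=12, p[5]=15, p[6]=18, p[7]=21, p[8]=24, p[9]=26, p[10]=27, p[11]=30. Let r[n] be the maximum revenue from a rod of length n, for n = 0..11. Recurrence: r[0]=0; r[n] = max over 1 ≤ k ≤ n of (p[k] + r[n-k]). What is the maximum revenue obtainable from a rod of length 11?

44

   n    0    1    2    3    4    5    6    7    8    9   10   11
r[n]    0    4    8   12   16   20   24   28   32   36   40   44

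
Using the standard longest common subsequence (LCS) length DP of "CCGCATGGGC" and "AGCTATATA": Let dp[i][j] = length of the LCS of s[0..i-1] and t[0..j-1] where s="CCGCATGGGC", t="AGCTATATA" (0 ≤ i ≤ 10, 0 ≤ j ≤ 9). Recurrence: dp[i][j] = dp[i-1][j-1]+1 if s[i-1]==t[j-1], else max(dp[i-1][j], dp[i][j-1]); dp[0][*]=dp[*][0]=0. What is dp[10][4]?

   ''  A  G  C  T  A  T  A  T  A
''  0  0  0  0  0  0  0  0  0  0
 C  0  0  0  1  1  1  1  1  1  1
 C  0  0  0  1  1  1  1  1  1  1
 G  0  0  1  1  1  1  1  1  1  1
 C  0  0  1  2  2  2  2  2  2  2
 A  0  1  1  2  2  3  3  3  3  3
 T  0  1  1  2  3  3  4  4  4  4
 G  0  1  2  2  3  3  4  4  4  4
 G  0  1  2  2  3  3  4  4  4  4
 G  0  1  2  2  3  3  4  4  4  4
 C  0  1  2  3  3  3  4  4  4  4

3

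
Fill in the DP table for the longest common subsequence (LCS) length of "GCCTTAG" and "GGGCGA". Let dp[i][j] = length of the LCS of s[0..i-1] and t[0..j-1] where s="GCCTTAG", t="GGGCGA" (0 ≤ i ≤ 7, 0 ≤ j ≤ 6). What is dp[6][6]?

   ''  G  G  G  C  G  A
''  0  0  0  0  0  0  0
 G  0  1  1  1  1  1  1
 C  0  1  1  1  2  2  2
 C  0  1  1  1  2  2  2
 T  0  1  1  1  2  2  2
 T  0  1  1  1  2  2  2
 A  0  1  1  1  2  2  3
 G  0  1  2  2  2  3  3

3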